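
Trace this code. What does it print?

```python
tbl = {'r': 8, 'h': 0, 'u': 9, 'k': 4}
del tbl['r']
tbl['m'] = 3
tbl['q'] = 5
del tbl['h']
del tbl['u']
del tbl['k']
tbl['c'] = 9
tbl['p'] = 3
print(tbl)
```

del 'r' → {'h': 0, 'u': 9, 'k': 4}
tbl['m'] = 3 → {'h': 0, 'u': 9, 'k': 4, 'm': 3}
tbl['q'] = 5 → {'h': 0, 'u': 9, 'k': 4, 'm': 3, 'q': 5}
del 'h' → {'u': 9, 'k': 4, 'm': 3, 'q': 5}
del 'u' → {'k': 4, 'm': 3, 'q': 5}
del 'k' → {'m': 3, 'q': 5}
tbl['c'] = 9 → {'m': 3, 'q': 5, 'c': 9}
tbl['p'] = 3 → {'m': 3, 'q': 5, 'c': 9, 'p': 3}

{'m': 3, 'q': 5, 'c': 9, 'p': 3}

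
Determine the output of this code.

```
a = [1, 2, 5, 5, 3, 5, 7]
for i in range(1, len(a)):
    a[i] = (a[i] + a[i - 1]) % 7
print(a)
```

[1, 3, 1, 6, 2, 0, 0]

i=1: a[1] = (2+1)%7 = 3 → [1, 3, 5, 5, 3, 5, 7]
i=2: a[2] = (5+3)%7 = 1 → [1, 3, 1, 5, 3, 5, 7]
i=3: a[3] = (5+1)%7 = 6 → [1, 3, 1, 6, 3, 5, 7]
i=4: a[4] = (3+6)%7 = 2 → [1, 3, 1, 6, 2, 5, 7]
i=5: a[5] = (5+2)%7 = 0 → [1, 3, 1, 6, 2, 0, 7]
i=6: a[6] = (7+0)%7 = 0 → [1, 3, 1, 6, 2, 0, 0]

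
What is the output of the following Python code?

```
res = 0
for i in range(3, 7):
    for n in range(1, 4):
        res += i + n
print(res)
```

78

i=3,n=1: res = 0+4 = 4
i=3,n=2: res = 4+5 = 9
i=3,n=3: res = 9+6 = 15
i=4,n=1: res = 15+5 = 20
i=4,n=2: res = 20+6 = 26
i=4,n=3: res = 26+7 = 33
i=5,n=1: res = 33+6 = 39
i=5,n=2: res = 39+7 = 46
i=5,n=3: res = 46+8 = 54
i=6,n=1: res = 54+7 = 61
i=6,n=2: res = 61+8 = 69
i=6,n=3: res = 69+9 = 78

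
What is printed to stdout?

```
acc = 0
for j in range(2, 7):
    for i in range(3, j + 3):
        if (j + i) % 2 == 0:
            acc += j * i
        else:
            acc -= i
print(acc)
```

j=2,i=3: odd sum, acc = 0-3 = -3
j=2,i=4: even sum, acc = (-3)+8 = 5
j=3,i=3: even sum, acc = 5+9 = 14
j=3,i=4: odd sum, acc = 14-4 = 10
j=3,i=5: even sum, acc = 10+15 = 25
j=4,i=3: odd sum, acc = 25-3 = 22
j=4,i=4: even sum, acc = 22+16 = 38
j=4,i=5: odd sum, acc = 38-5 = 33
j=4,i=6: even sum, acc = 33+24 = 57
j=5,i=3: even sum, acc = 57+15 = 72
j=5,i=4: odd sum, acc = 72-4 = 68
j=5,i=5: even sum, acc = 68+25 = 93
j=5,i=6: odd sum, acc = 93-6 = 87
j=5,i=7: even sum, acc = 87+35 = 122
j=6,i=3: odd sum, acc = 122-3 = 119
j=6,i=4: even sum, acc = 119+24 = 143
j=6,i=5: odd sum, acc = 143-5 = 138
j=6,i=6: even sum, acc = 138+36 = 174
j=6,i=7: odd sum, acc = 174-7 = 167
j=6,i=8: even sum, acc = 167+48 = 215

215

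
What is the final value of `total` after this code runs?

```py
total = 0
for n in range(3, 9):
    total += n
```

n=3: total = 0+3 = 3
n=4: total = 3+4 = 7
n=5: total = 7+5 = 12
n=6: total = 12+6 = 18
n=7: total = 18+7 = 25
n=8: total = 25+8 = 33

33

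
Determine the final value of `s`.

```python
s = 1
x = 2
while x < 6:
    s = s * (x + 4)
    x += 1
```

x=2: s = 1*6 = 6
x=3: s = 6*7 = 42
x=4: s = 42*8 = 336
x=5: s = 336*9 = 3024

3024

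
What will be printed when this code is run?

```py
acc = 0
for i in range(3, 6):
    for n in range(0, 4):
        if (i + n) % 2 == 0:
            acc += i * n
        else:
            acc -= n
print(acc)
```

32

i=3,n=0: odd sum, acc = 0-0 = 0
i=3,n=1: even sum, acc = 0+3 = 3
i=3,n=2: odd sum, acc = 3-2 = 1
i=3,n=3: even sum, acc = 1+9 = 10
i=4,n=0: even sum, acc = 10+0 = 10
i=4,n=1: odd sum, acc = 10-1 = 9
i=4,n=2: even sum, acc = 9+8 = 17
i=4,n=3: odd sum, acc = 17-3 = 14
i=5,n=0: odd sum, acc = 14-0 = 14
i=5,n=1: even sum, acc = 14+5 = 19
i=5,n=2: odd sum, acc = 19-2 = 17
i=5,n=3: even sum, acc = 17+15 = 32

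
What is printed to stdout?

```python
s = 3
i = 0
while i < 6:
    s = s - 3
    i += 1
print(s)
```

i=0: s = 3-3 = 0
i=1: s = 0-3 = -3
i=2: s = (-3)-3 = -6
i=3: s = (-6)-3 = -9
i=4: s = (-9)-3 = -12
i=5: s = (-12)-3 = -15

-15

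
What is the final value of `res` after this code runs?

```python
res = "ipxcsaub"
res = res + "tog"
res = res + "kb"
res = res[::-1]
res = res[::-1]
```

'ipxcsaubtogkb'

+ 'tog' → 'ipxcsaubtog'
+ 'kb' → 'ipxcsaubtogkb'
reverse → 'bkgotbuascxpi'
reverse → 'ipxcsaubtogkb'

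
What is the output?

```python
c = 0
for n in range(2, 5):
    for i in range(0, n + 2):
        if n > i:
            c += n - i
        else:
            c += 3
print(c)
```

n=2,i=0: 2>0, c = 0+2 = 2
n=2,i=1: 2>1, c = 2+1 = 3
n=2,i=2: not 2>2, c = 3+3 = 6
n=2,i=3: not 2>3, c = 6+3 = 9
n=3,i=0: 3>0, c = 9+3 = 12
n=3,i=1: 3>1, c = 12+2 = 14
n=3,i=2: 3>2, c = 14+1 = 15
n=3,i=3: not 3>3, c = 15+3 = 18
n=3,i=4: not 3>4, c = 18+3 = 21
n=4,i=0: 4>0, c = 21+4 = 25
n=4,i=1: 4>1, c = 25+3 = 28
n=4,i=2: 4>2, c = 28+2 = 30
n=4,i=3: 4>3, c = 30+1 = 31
n=4,i=4: not 4>4, c = 31+3 = 34
n=4,i=5: not 4>5, c = 34+3 = 37

37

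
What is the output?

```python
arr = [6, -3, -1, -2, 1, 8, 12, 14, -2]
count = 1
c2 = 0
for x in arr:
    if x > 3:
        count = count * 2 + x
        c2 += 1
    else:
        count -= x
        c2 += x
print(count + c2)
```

173

x=6: >3, count = 1*2+6 = 8; c2=1
x=-3: not >3, count = 8-(-3) = 11; c2=-2
x=-1: not >3, count = 11-(-1) = 12; c2=-3
x=-2: not >3, count = 12-(-2) = 14; c2=-5
x=1: not >3, count = 14-1 = 13; c2=-4
x=8: >3, count = 13*2+8 = 34; c2=-3
x=12: >3, count = 34*2+12 = 80; c2=-2
x=14: >3, count = 80*2+14 = 174; c2=-1
x=-2: not >3, count = 174-(-2) = 176; c2=-3
count+c2 = 176+(-3) = 173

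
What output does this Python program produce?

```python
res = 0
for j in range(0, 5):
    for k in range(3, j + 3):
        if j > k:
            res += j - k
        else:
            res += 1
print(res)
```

j=1,k=3: not 1>3, res = 0+1 = 1
j=2,k=3: not 2>3, res = 1+1 = 2
j=2,k=4: not 2>4, res = 2+1 = 3
j=3,k=3: not 3>3, res = 3+1 = 4
j=3,k=4: not 3>4, res = 4+1 = 5
j=3,k=5: not 3>5, res = 5+1 = 6
j=4,k=3: 4>3, res = 6+1 = 7
j=4,k=4: not 4>4, res = 7+1 = 8
j=4,k=5: not 4>5, res = 8+1 = 9
j=4,k=6: not 4>6, res = 9+1 = 10

10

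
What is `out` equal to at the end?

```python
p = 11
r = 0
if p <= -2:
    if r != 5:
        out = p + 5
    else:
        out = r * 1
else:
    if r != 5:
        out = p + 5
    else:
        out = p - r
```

p=11, r=0
p <= -2 is False; r != 5 is True
→ out = p + 5 = 16

16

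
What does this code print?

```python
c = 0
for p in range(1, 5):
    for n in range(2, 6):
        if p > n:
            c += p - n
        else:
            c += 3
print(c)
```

43

p=1,n=2: not 1>2, c = 0+3 = 3
p=1,n=3: not 1>3, c = 3+3 = 6
p=1,n=4: not 1>4, c = 6+3 = 9
p=1,n=5: not 1>5, c = 9+3 = 12
p=2,n=2: not 2>2, c = 12+3 = 15
p=2,n=3: not 2>3, c = 15+3 = 18
p=2,n=4: not 2>4, c = 18+3 = 21
p=2,n=5: not 2>5, c = 21+3 = 24
p=3,n=2: 3>2, c = 24+1 = 25
p=3,n=3: not 3>3, c = 25+3 = 28
p=3,n=4: not 3>4, c = 28+3 = 31
p=3,n=5: not 3>5, c = 31+3 = 34
p=4,n=2: 4>2, c = 34+2 = 36
p=4,n=3: 4>3, c = 36+1 = 37
p=4,n=4: not 4>4, c = 37+3 = 40
p=4,n=5: not 4>5, c = 40+3 = 43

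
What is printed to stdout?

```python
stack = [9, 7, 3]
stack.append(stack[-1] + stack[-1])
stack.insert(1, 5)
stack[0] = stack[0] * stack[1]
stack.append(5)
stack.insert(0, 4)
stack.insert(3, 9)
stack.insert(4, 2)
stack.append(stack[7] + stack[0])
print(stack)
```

[4, 45, 5, 9, 2, 7, 3, 6, 5, 10]

append stack[-1]+stack[-1] = 3+3 = 6 → [9, 7, 3, 6]
insert 5 at 1 → [9, 5, 7, 3, 6]
stack[0] = stack[0]*stack[1] = 9*5 = 45 → [45, 5, 7, 3, 6]
append 5 → [45, 5, 7, 3, 6, 5]
insert 4 at 0 → [4, 45, 5, 7, 3, 6, 5]
insert 9 at 3 → [4, 45, 5, 9, 7, 3, 6, 5]
insert 2 at 4 → [4, 45, 5, 9, 2, 7, 3, 6, 5]
append stack[7]+stack[0] = 6+4 = 10 → [4, 45, 5, 9, 2, 7, 3, 6, 5, 10]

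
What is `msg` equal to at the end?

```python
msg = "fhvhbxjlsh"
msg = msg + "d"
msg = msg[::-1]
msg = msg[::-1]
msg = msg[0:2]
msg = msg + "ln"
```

+ 'd' → 'fhvhbxjlshd'
reverse → 'dhsljxbhvhf'
reverse → 'fhvhbxjlshd'
slice [0:2] → 'fh'
+ 'ln' → 'fhln'

'fhln'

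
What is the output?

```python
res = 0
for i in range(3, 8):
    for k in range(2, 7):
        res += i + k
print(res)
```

225

i=3,k=2: res = 0+5 = 5
i=3,k=3: res = 5+6 = 11
i=3,k=4: res = 11+7 = 18
i=3,k=5: res = 18+8 = 26
i=3,k=6: res = 26+9 = 35
i=4,k=2: res = 35+6 = 41
i=4,k=3: res = 41+7 = 48
i=4,k=4: res = 48+8 = 56
i=4,k=5: res = 56+9 = 65
i=4,k=6: res = 65+10 = 75
i=5,k=2: res = 75+7 = 82
i=5,k=3: res = 82+8 = 90
i=5,k=4: res = 90+9 = 99
i=5,k=5: res = 99+10 = 109
i=5,k=6: res = 109+11 = 120
i=6,k=2: res = 120+8 = 128
i=6,k=3: res = 128+9 = 137
i=6,k=4: res = 137+10 = 147
i=6,k=5: res = 147+11 = 158
i=6,k=6: res = 158+12 = 170
i=7,k=2: res = 170+9 = 179
i=7,k=3: res = 179+10 = 189
i=7,k=4: res = 189+11 = 200
i=7,k=5: res = 200+12 = 212
i=7,k=6: res = 212+13 = 225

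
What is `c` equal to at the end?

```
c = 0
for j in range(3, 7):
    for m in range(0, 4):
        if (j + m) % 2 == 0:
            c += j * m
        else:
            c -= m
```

40

j=3,m=0: odd sum, c = 0-0 = 0
j=3,m=1: even sum, c = 0+3 = 3
j=3,m=2: odd sum, c = 3-2 = 1
j=3,m=3: even sum, c = 1+9 = 10
j=4,m=0: even sum, c = 10+0 = 10
j=4,m=1: odd sum, c = 10-1 = 9
j=4,m=2: even sum, c = 9+8 = 17
j=4,m=3: odd sum, c = 17-3 = 14
j=5,m=0: odd sum, c = 14-0 = 14
j=5,m=1: even sum, c = 14+5 = 19
j=5,m=2: odd sum, c = 19-2 = 17
j=5,m=3: even sum, c = 17+15 = 32
j=6,m=0: even sum, c = 32+0 = 32
j=6,m=1: odd sum, c = 32-1 = 31
j=6,m=2: even sum, c = 31+12 = 43
j=6,m=3: odd sum, c = 43-3 = 40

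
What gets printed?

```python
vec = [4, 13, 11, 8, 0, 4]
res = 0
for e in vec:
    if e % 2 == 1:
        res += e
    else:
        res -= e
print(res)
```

e=4: not odd, res = 0-4 = -4
e=13: odd, res = (-4)+13 = 9
e=11: odd, res = 9+11 = 20
e=8: not odd, res = 20-8 = 12
e=0: not odd, res = 12-0 = 12
e=4: not odd, res = 12-4 = 8

8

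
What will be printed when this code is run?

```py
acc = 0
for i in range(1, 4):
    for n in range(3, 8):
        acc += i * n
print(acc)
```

i=1,n=3: acc = 0+3 = 3
i=1,n=4: acc = 3+4 = 7
i=1,n=5: acc = 7+5 = 12
i=1,n=6: acc = 12+6 = 18
i=1,n=7: acc = 18+7 = 25
i=2,n=3: acc = 25+6 = 31
i=2,n=4: acc = 31+8 = 39
i=2,n=5: acc = 39+10 = 49
i=2,n=6: acc = 49+12 = 61
i=2,n=7: acc = 61+14 = 75
i=3,n=3: acc = 75+9 = 84
i=3,n=4: acc = 84+12 = 96
i=3,n=5: acc = 96+15 = 111
i=3,n=6: acc = 111+18 = 129
i=3,n=7: acc = 129+21 = 150

150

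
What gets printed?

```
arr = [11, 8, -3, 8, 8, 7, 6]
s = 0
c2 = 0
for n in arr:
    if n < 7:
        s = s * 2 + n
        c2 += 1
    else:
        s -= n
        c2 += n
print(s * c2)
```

n=11: not <7, s = 0-11 = -11; c2=11
n=8: not <7, s = (-11)-8 = -19; c2=19
n=-3: <7, s = (-19)*2+(-3) = -41; c2=20
n=8: not <7, s = (-41)-8 = -49; c2=28
n=8: not <7, s = (-49)-8 = -57; c2=36
n=7: not <7, s = (-57)-7 = -64; c2=43
n=6: <7, s = (-64)*2+6 = -122; c2=44
s*c2 = (-122)*44 = -5368

-5368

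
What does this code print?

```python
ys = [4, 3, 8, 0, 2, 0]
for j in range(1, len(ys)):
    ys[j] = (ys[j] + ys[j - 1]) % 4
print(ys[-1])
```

1

j=1: ys[1] = (3+4)%4 = 3 → [4, 3, 8, 0, 2, 0]
j=2: ys[2] = (8+3)%4 = 3 → [4, 3, 3, 0, 2, 0]
j=3: ys[3] = (0+3)%4 = 3 → [4, 3, 3, 3, 2, 0]
j=4: ys[4] = (2+3)%4 = 1 → [4, 3, 3, 3, 1, 0]
j=5: ys[5] = (0+1)%4 = 1 → [4, 3, 3, 3, 1, 1]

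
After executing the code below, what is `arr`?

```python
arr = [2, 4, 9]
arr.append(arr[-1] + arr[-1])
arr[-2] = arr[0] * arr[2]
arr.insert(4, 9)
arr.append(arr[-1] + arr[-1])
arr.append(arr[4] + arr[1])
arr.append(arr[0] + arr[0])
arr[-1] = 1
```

append arr[-1]+arr[-1] = 9+9 = 18 → [2, 4, 9, 18]
arr[-2] = arr[0]*arr[2] = 2*9 = 18 → [2, 4, 18, 18]
insert 9 at 4 → [2, 4, 18, 18, 9]
append arr[-1]+arr[-1] = 9+9 = 18 → [2, 4, 18, 18, 9, 18]
append arr[4]+arr[1] = 9+4 = 13 → [2, 4, 18, 18, 9, 18, 13]
append arr[0]+arr[0] = 2+2 = 4 → [2, 4, 18, 18, 9, 18, 13, 4]
arr[-1] = 1 → [2, 4, 18, 18, 9, 18, 13, 1]

[2, 4, 18, 18, 9, 18, 13, 1]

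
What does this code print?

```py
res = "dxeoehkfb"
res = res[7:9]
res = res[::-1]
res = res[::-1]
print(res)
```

fb

slice [7:9] → 'fb'
reverse → 'bf'
reverse → 'fb'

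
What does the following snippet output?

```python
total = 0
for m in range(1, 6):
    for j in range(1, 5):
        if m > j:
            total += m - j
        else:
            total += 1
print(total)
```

m=1,j=1: not 1>1, total = 0+1 = 1
m=1,j=2: not 1>2, total = 1+1 = 2
m=1,j=3: not 1>3, total = 2+1 = 3
m=1,j=4: not 1>4, total = 3+1 = 4
m=2,j=1: 2>1, total = 4+1 = 5
m=2,j=2: not 2>2, total = 5+1 = 6
m=2,j=3: not 2>3, total = 6+1 = 7
m=2,j=4: not 2>4, total = 7+1 = 8
m=3,j=1: 3>1, total = 8+2 = 10
m=3,j=2: 3>2, total = 10+1 = 11
m=3,j=3: not 3>3, total = 11+1 = 12
m=3,j=4: not 3>4, total = 12+1 = 13
m=4,j=1: 4>1, total = 13+3 = 16
m=4,j=2: 4>2, total = 16+2 = 18
m=4,j=3: 4>3, total = 18+1 = 19
m=4,j=4: not 4>4, total = 19+1 = 20
m=5,j=1: 5>1, total = 20+4 = 24
m=5,j=2: 5>2, total = 24+3 = 27
m=5,j=3: 5>3, total = 27+2 = 29
m=5,j=4: 5>4, total = 29+1 = 30

30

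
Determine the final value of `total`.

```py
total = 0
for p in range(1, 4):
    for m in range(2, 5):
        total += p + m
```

45

p=1,m=2: total = 0+3 = 3
p=1,m=3: total = 3+4 = 7
p=1,m=4: total = 7+5 = 12
p=2,m=2: total = 12+4 = 16
p=2,m=3: total = 16+5 = 21
p=2,m=4: total = 21+6 = 27
p=3,m=2: total = 27+5 = 32
p=3,m=3: total = 32+6 = 38
p=3,m=4: total = 38+7 = 45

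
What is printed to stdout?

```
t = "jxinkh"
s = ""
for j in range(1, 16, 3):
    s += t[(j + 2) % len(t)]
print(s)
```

njnjn

j=1: add t[3]='n' → 'n'
j=4: add t[0]='j' → 'nj'
j=7: add t[3]='n' → 'njn'
j=10: add t[0]='j' → 'njnj'
j=13: add t[3]='n' → 'njnjn'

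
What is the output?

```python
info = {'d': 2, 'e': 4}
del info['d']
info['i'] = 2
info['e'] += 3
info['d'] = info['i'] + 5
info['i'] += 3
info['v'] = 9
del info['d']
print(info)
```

{'e': 7, 'i': 5, 'v': 9}

del 'd' → {'e': 4}
info['i'] = 2 → {'e': 4, 'i': 2}
info['e'] = 4+3 = 7 → {'e': 7, 'i': 2}
info['d'] = info['i']+5 = 7 → {'e': 7, 'i': 2, 'd': 7}
info['i'] = 2+3 = 5 → {'e': 7, 'i': 5, 'd': 7}
info['v'] = 9 → {'e': 7, 'i': 5, 'd': 7, 'v': 9}
del 'd' → {'e': 7, 'i': 5, 'v': 9}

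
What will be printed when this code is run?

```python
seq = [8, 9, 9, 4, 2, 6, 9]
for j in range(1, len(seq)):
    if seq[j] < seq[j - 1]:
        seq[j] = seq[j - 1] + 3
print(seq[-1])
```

j=1: 9>=8, unchanged → [8, 9, 9, 4, 2, 6, 9]
j=2: 9>=9, unchanged → [8, 9, 9, 4, 2, 6, 9]
j=3: 4<9, seq[3] = 9+3 = 12 → [8, 9, 9, 12, 2, 6, 9]
j=4: 2<12, seq[4] = 12+3 = 15 → [8, 9, 9, 12, 15, 6, 9]
j=5: 6<15, seq[5] = 15+3 = 18 → [8, 9, 9, 12, 15, 18, 9]
j=6: 9<18, seq[6] = 18+3 = 21 → [8, 9, 9, 12, 15, 18, 21]

21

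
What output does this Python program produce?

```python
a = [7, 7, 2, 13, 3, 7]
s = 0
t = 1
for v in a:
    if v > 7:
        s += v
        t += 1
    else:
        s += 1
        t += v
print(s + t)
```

46

v=7: not >7, s = 0+1 = 1; t=8
v=7: not >7, s = 1+1 = 2; t=15
v=2: not >7, s = 2+1 = 3; t=17
v=13: >7, s = 3+13 = 16; t=18
v=3: not >7, s = 16+1 = 17; t=21
v=7: not >7, s = 17+1 = 18; t=28
s+t = 18+28 = 46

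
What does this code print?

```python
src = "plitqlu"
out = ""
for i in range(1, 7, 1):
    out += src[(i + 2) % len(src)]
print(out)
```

tqlupl

i=1: add src[3]='t' → 't'
i=2: add src[4]='q' → 'tq'
i=3: add src[5]='l' → 'tql'
i=4: add src[6]='u' → 'tqlu'
i=5: add src[0]='p' → 'tqlup'
i=6: add src[1]='l' → 'tqlupl'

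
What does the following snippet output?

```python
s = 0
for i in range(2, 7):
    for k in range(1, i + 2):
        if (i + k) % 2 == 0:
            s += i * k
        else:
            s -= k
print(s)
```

110

i=2,k=1: odd sum, s = 0-1 = -1
i=2,k=2: even sum, s = (-1)+4 = 3
i=2,k=3: odd sum, s = 3-3 = 0
i=3,k=1: even sum, s = 0+3 = 3
i=3,k=2: odd sum, s = 3-2 = 1
i=3,k=3: even sum, s = 1+9 = 10
i=3,k=4: odd sum, s = 10-4 = 6
i=4,k=1: odd sum, s = 6-1 = 5
i=4,k=2: even sum, s = 5+8 = 13
i=4,k=3: odd sum, s = 13-3 = 10
i=4,k=4: even sum, s = 10+16 = 26
i=4,k=5: odd sum, s = 26-5 = 21
i=5,k=1: even sum, s = 21+5 = 26
i=5,k=2: odd sum, s = 26-2 = 24
i=5,k=3: even sum, s = 24+15 = 39
i=5,k=4: odd sum, s = 39-4 = 35
i=5,k=5: even sum, s = 35+25 = 60
i=5,k=6: odd sum, s = 60-6 = 54
i=6,k=1: odd sum, s = 54-1 = 53
i=6,k=2: even sum, s = 53+12 = 65
i=6,k=3: odd sum, s = 65-3 = 62
i=6,k=4: even sum, s = 62+24 = 86
i=6,k=5: odd sum, s = 86-5 = 81
i=6,k=6: even sum, s = 81+36 = 117
i=6,k=7: odd sum, s = 117-7 = 110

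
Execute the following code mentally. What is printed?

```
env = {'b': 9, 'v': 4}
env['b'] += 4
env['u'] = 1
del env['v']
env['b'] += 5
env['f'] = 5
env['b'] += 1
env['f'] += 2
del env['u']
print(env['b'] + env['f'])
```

env['b'] = 9+4 = 13 → {'b': 13, 'v': 4}
env['u'] = 1 → {'b': 13, 'v': 4, 'u': 1}
del 'v' → {'b': 13, 'u': 1}
env['b'] = 13+5 = 18 → {'b': 18, 'u': 1}
env['f'] = 5 → {'b': 18, 'u': 1, 'f': 5}
env['b'] = 18+1 = 19 → {'b': 19, 'u': 1, 'f': 5}
env['f'] = 5+2 = 7 → {'b': 19, 'u': 1, 'f': 7}
del 'u' → {'b': 19, 'f': 7}
env['b']+env['f'] = 19+7 = 26

26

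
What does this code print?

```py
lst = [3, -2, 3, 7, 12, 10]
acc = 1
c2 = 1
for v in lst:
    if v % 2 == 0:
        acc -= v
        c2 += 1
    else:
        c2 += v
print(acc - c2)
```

-36

v=3: not even; c2=4
v=-2: even, acc = 1-(-2) = 3; c2=5
v=3: not even; c2=8
v=7: not even; c2=15
v=12: even, acc = 3-12 = -9; c2=16
v=10: even, acc = (-9)-10 = -19; c2=17
acc-c2 = (-19)-17 = -36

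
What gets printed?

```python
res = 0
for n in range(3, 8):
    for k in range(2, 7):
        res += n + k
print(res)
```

225

n=3,k=2: res = 0+5 = 5
n=3,k=3: res = 5+6 = 11
n=3,k=4: res = 11+7 = 18
n=3,k=5: res = 18+8 = 26
n=3,k=6: res = 26+9 = 35
n=4,k=2: res = 35+6 = 41
n=4,k=3: res = 41+7 = 48
n=4,k=4: res = 48+8 = 56
n=4,k=5: res = 56+9 = 65
n=4,k=6: res = 65+10 = 75
n=5,k=2: res = 75+7 = 82
n=5,k=3: res = 82+8 = 90
n=5,k=4: res = 90+9 = 99
n=5,k=5: res = 99+10 = 109
n=5,k=6: res = 109+11 = 120
n=6,k=2: res = 120+8 = 128
n=6,k=3: res = 128+9 = 137
n=6,k=4: res = 137+10 = 147
n=6,k=5: res = 147+11 = 158
n=6,k=6: res = 158+12 = 170
n=7,k=2: res = 170+9 = 179
n=7,k=3: res = 179+10 = 189
n=7,k=4: res = 189+11 = 200
n=7,k=5: res = 200+12 = 212
n=7,k=6: res = 212+13 = 225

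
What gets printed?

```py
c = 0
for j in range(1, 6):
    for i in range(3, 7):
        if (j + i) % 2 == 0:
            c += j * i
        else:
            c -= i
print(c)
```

j=1,i=3: even sum, c = 0+3 = 3
j=1,i=4: odd sum, c = 3-4 = -1
j=1,i=5: even sum, c = (-1)+5 = 4
j=1,i=6: odd sum, c = 4-6 = -2
j=2,i=3: odd sum, c = (-2)-3 = -5
j=2,i=4: even sum, c = (-5)+8 = 3
j=2,i=5: odd sum, c = 3-5 = -2
j=2,i=6: even sum, c = (-2)+12 = 10
j=3,i=3: even sum, c = 10+9 = 19
j=3,i=4: odd sum, c = 19-4 = 15
j=3,i=5: even sum, c = 15+15 = 30
j=3,i=6: odd sum, c = 30-6 = 24
j=4,i=3: odd sum, c = 24-3 = 21
j=4,i=4: even sum, c = 21+16 = 37
j=4,i=5: odd sum, c = 37-5 = 32
j=4,i=6: even sum, c = 32+24 = 56
j=5,i=3: even sum, c = 56+15 = 71
j=5,i=4: odd sum, c = 71-4 = 67
j=5,i=5: even sum, c = 67+25 = 92
j=5,i=6: odd sum, c = 92-6 = 86

86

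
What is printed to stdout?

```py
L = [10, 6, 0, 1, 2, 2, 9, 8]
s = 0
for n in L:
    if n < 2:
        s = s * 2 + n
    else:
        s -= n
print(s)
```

-84

n=10: not <2, s = 0-10 = -10
n=6: not <2, s = (-10)-6 = -16
n=0: <2, s = (-16)*2+0 = -32
n=1: <2, s = (-32)*2+1 = -63
n=2: not <2, s = (-63)-2 = -65
n=2: not <2, s = (-65)-2 = -67
n=9: not <2, s = (-67)-9 = -76
n=8: not <2, s = (-76)-8 = -84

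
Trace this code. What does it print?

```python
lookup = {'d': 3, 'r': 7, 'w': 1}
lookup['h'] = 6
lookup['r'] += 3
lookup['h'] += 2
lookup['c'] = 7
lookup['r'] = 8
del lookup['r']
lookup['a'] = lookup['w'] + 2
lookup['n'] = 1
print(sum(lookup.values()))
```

lookup['h'] = 6 → {'d': 3, 'r': 7, 'w': 1, 'h': 6}
lookup['r'] = 7+3 = 10 → {'d': 3, 'r': 10, 'w': 1, 'h': 6}
lookup['h'] = 6+2 = 8 → {'d': 3, 'r': 10, 'w': 1, 'h': 8}
lookup['c'] = 7 → {'d': 3, 'r': 10, 'w': 1, 'h': 8, 'c': 7}
lookup['r'] = 8 → {'d': 3, 'r': 8, 'w': 1, 'h': 8, 'c': 7}
del 'r' → {'d': 3, 'w': 1, 'h': 8, 'c': 7}
lookup['a'] = lookup['w']+2 = 3 → {'d': 3, 'w': 1, 'h': 8, 'c': 7, 'a': 3}
lookup['n'] = 1 → {'d': 3, 'w': 1, 'h': 8, 'c': 7, 'a': 3, 'n': 1}
sum of values = 23

23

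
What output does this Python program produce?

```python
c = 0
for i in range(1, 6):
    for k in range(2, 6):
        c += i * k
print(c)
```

i=1,k=2: c = 0+2 = 2
i=1,k=3: c = 2+3 = 5
i=1,k=4: c = 5+4 = 9
i=1,k=5: c = 9+5 = 14
i=2,k=2: c = 14+4 = 18
i=2,k=3: c = 18+6 = 24
i=2,k=4: c = 24+8 = 32
i=2,k=5: c = 32+10 = 42
i=3,k=2: c = 42+6 = 48
i=3,k=3: c = 48+9 = 57
i=3,k=4: c = 57+12 = 69
i=3,k=5: c = 69+15 = 84
i=4,k=2: c = 84+8 = 92
i=4,k=3: c = 92+12 = 104
i=4,k=4: c = 104+16 = 120
i=4,k=5: c = 120+20 = 140
i=5,k=2: c = 140+10 = 150
i=5,k=3: c = 150+15 = 165
i=5,k=4: c = 165+20 = 185
i=5,k=5: c = 185+25 = 210

210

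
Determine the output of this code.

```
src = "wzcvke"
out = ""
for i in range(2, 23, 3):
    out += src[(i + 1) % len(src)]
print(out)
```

vwvwvwv

i=2: add src[3]='v' → 'v'
i=5: add src[0]='w' → 'vw'
i=8: add src[3]='v' → 'vwv'
i=11: add src[0]='w' → 'vwvw'
i=14: add src[3]='v' → 'vwvwv'
i=17: add src[0]='w' → 'vwvwvw'
i=20: add src[3]='v' → 'vwvwvwv'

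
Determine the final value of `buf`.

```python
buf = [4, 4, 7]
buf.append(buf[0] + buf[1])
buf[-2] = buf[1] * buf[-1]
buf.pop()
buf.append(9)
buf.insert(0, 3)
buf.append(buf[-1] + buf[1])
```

append buf[0]+buf[1] = 4+4 = 8 → [4, 4, 7, 8]
buf[-2] = buf[1]*buf[-1] = 4*8 = 32 → [4, 4, 32, 8]
pop() removes 8 → [4, 4, 32]
append 9 → [4, 4, 32, 9]
insert 3 at 0 → [3, 4, 4, 32, 9]
append buf[-1]+buf[1] = 9+4 = 13 → [3, 4, 4, 32, 9, 13]

[3, 4, 4, 32, 9, 13]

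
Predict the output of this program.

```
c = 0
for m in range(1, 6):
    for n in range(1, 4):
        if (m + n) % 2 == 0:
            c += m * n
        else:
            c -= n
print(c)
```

34

m=1,n=1: even sum, c = 0+1 = 1
m=1,n=2: odd sum, c = 1-2 = -1
m=1,n=3: even sum, c = (-1)+3 = 2
m=2,n=1: odd sum, c = 2-1 = 1
m=2,n=2: even sum, c = 1+4 = 5
m=2,n=3: odd sum, c = 5-3 = 2
m=3,n=1: even sum, c = 2+3 = 5
m=3,n=2: odd sum, c = 5-2 = 3
m=3,n=3: even sum, c = 3+9 = 12
m=4,n=1: odd sum, c = 12-1 = 11
m=4,n=2: even sum, c = 11+8 = 19
m=4,n=3: odd sum, c = 19-3 = 16
m=5,n=1: even sum, c = 16+5 = 21
m=5,n=2: odd sum, c = 21-2 = 19
m=5,n=3: even sum, c = 19+15 = 34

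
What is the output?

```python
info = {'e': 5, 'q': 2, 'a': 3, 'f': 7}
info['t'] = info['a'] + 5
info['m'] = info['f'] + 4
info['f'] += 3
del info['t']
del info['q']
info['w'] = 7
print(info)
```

{'e': 5, 'a': 3, 'f': 10, 'm': 11, 'w': 7}

info['t'] = info['a']+5 = 8 → {'e': 5, 'q': 2, 'a': 3, 'f': 7, 't': 8}
info['m'] = info['f']+4 = 11 → {'e': 5, 'q': 2, 'a': 3, 'f': 7, 't': 8, 'm': 11}
info['f'] = 7+3 = 10 → {'e': 5, 'q': 2, 'a': 3, 'f': 10, 't': 8, 'm': 11}
del 't' → {'e': 5, 'q': 2, 'a': 3, 'f': 10, 'm': 11}
del 'q' → {'e': 5, 'a': 3, 'f': 10, 'm': 11}
info['w'] = 7 → {'e': 5, 'a': 3, 'f': 10, 'm': 11, 'w': 7}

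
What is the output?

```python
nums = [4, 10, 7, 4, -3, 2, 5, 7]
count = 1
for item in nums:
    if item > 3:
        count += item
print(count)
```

item=4: >3, count = 1+4 = 5
item=10: >3, count = 5+10 = 15
item=7: >3, count = 15+7 = 22
item=4: >3, count = 22+4 = 26
item=-3: not >3
item=2: not >3
item=5: >3, count = 26+5 = 31
item=7: >3, count = 31+7 = 38

38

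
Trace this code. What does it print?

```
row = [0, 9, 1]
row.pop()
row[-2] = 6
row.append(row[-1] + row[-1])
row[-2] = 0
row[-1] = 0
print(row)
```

pop() removes 1 → [0, 9]
row[-2] = 6 → [6, 9]
append row[-1]+row[-1] = 9+9 = 18 → [6, 9, 18]
row[-2] = 0 → [6, 0, 18]
row[-1] = 0 → [6, 0, 0]

[6, 0, 0]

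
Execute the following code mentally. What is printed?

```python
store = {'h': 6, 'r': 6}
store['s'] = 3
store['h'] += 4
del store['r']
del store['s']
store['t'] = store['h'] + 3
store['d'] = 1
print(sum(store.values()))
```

store['s'] = 3 → {'h': 6, 'r': 6, 's': 3}
store['h'] = 6+4 = 10 → {'h': 10, 'r': 6, 's': 3}
del 'r' → {'h': 10, 's': 3}
del 's' → {'h': 10}
store['t'] = store['h']+3 = 13 → {'h': 10, 't': 13}
store['d'] = 1 → {'h': 10, 't': 13, 'd': 1}
sum of values = 24

24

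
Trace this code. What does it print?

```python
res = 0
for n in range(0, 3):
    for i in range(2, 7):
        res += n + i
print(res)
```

n=0,i=2: res = 0+2 = 2
n=0,i=3: res = 2+3 = 5
n=0,i=4: res = 5+4 = 9
n=0,i=5: res = 9+5 = 14
n=0,i=6: res = 14+6 = 20
n=1,i=2: res = 20+3 = 23
n=1,i=3: res = 23+4 = 27
n=1,i=4: res = 27+5 = 32
n=1,i=5: res = 32+6 = 38
n=1,i=6: res = 38+7 = 45
n=2,i=2: res = 45+4 = 49
n=2,i=3: res = 49+5 = 54
n=2,i=4: res = 54+6 = 60
n=2,i=5: res = 60+7 = 67
n=2,i=6: res = 67+8 = 75

75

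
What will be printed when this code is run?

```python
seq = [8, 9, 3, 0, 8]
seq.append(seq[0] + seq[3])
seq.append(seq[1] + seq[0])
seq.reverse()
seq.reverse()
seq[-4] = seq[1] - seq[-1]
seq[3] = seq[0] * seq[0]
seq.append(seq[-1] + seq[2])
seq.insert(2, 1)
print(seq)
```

[8, 9, 1, 3, 64, 8, 8, 17, 20]

append seq[0]+seq[3] = 8+0 = 8 → [8, 9, 3, 0, 8, 8]
append seq[1]+seq[0] = 9+8 = 17 → [8, 9, 3, 0, 8, 8, 17]
reverse → [17, 8, 8, 0, 3, 9, 8]
reverse → [8, 9, 3, 0, 8, 8, 17]
seq[-4] = seq[1]-seq[-1] = 9-17 = -8 → [8, 9, 3, -8, 8, 8, 17]
seq[3] = seq[0]*seq[0] = 8*8 = 64 → [8, 9, 3, 64, 8, 8, 17]
append seq[-1]+seq[2] = 17+3 = 20 → [8, 9, 3, 64, 8, 8, 17, 20]
insert 1 at 2 → [8, 9, 1, 3, 64, 8, 8, 17, 20]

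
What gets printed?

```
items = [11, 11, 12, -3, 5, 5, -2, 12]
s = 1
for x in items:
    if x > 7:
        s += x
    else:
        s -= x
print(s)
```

x=11: >7, s = 1+11 = 12
x=11: >7, s = 12+11 = 23
x=12: >7, s = 23+12 = 35
x=-3: not >7, s = 35-(-3) = 38
x=5: not >7, s = 38-5 = 33
x=5: not >7, s = 33-5 = 28
x=-2: not >7, s = 28-(-2) = 30
x=12: >7, s = 30+12 = 42

42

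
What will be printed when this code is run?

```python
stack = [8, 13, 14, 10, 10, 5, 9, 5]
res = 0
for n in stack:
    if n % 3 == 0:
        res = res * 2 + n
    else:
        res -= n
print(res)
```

-116

n=8: not %3==0, res = 0-8 = -8
n=13: not %3==0, res = (-8)-13 = -21
n=14: not %3==0, res = (-21)-14 = -35
n=10: not %3==0, res = (-35)-10 = -45
n=10: not %3==0, res = (-45)-10 = -55
n=5: not %3==0, res = (-55)-5 = -60
n=9: %3==0, res = (-60)*2+9 = -111
n=5: not %3==0, res = (-111)-5 = -116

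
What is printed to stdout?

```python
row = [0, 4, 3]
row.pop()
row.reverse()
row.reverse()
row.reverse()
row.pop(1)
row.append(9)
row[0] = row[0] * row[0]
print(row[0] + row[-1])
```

25

pop() removes 3 → [0, 4]
reverse → [4, 0]
reverse → [0, 4]
reverse → [4, 0]
pop(1) removes 0 → [4]
append 9 → [4, 9]
row[0] = row[0]*row[0] = 4*4 = 16 → [16, 9]
row[0]+row[-1] = 16+9 = 25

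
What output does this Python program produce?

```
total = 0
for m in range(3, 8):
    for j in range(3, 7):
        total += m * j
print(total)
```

450

m=3,j=3: total = 0+9 = 9
m=3,j=4: total = 9+12 = 21
m=3,j=5: total = 21+15 = 36
m=3,j=6: total = 36+18 = 54
m=4,j=3: total = 54+12 = 66
m=4,j=4: total = 66+16 = 82
m=4,j=5: total = 82+20 = 102
m=4,j=6: total = 102+24 = 126
m=5,j=3: total = 126+15 = 141
m=5,j=4: total = 141+20 = 161
m=5,j=5: total = 161+25 = 186
m=5,j=6: total = 186+30 = 216
m=6,j=3: total = 216+18 = 234
m=6,j=4: total = 234+24 = 258
m=6,j=5: total = 258+30 = 288
m=6,j=6: total = 288+36 = 324
m=7,j=3: total = 324+21 = 345
m=7,j=4: total = 345+28 = 373
m=7,j=5: total = 373+35 = 408
m=7,j=6: total = 408+42 = 450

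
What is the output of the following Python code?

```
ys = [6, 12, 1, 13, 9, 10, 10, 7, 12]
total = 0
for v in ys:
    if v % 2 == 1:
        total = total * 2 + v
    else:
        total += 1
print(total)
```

122

v=6: not odd, total = 0+1 = 1
v=12: not odd, total = 1+1 = 2
v=1: odd, total = 2*2+1 = 5
v=13: odd, total = 5*2+13 = 23
v=9: odd, total = 23*2+9 = 55
v=10: not odd, total = 55+1 = 56
v=10: not odd, total = 56+1 = 57
v=7: odd, total = 57*2+7 = 121
v=12: not odd, total = 121+1 = 122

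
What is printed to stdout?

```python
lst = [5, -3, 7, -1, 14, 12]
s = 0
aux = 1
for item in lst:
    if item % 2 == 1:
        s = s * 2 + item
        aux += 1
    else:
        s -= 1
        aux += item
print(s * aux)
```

item=5: odd, s = 0*2+5 = 5; aux=2
item=-3: odd, s = 5*2+(-3) = 7; aux=3
item=7: odd, s = 7*2+7 = 21; aux=4
item=-1: odd, s = 21*2+(-1) = 41; aux=5
item=14: not odd, s = 41-1 = 40; aux=19
item=12: not odd, s = 40-1 = 39; aux=31
s*aux = 39*31 = 1209

1209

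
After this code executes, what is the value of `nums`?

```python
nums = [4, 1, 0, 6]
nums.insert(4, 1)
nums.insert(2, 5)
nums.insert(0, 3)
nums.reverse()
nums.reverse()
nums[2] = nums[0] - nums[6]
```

[3, 4, 2, 5, 0, 6, 1]

insert 1 at 4 → [4, 1, 0, 6, 1]
insert 5 at 2 → [4, 1, 5, 0, 6, 1]
insert 3 at 0 → [3, 4, 1, 5, 0, 6, 1]
reverse → [1, 6, 0, 5, 1, 4, 3]
reverse → [3, 4, 1, 5, 0, 6, 1]
nums[2] = nums[0]-nums[6] = 3-1 = 2 → [3, 4, 2, 5, 0, 6, 1]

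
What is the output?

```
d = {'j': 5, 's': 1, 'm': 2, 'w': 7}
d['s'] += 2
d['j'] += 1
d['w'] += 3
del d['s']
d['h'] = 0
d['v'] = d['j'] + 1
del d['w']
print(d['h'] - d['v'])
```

d['s'] = 1+2 = 3 → {'j': 5, 's': 3, 'm': 2, 'w': 7}
d['j'] = 5+1 = 6 → {'j': 6, 's': 3, 'm': 2, 'w': 7}
d['w'] = 7+3 = 10 → {'j': 6, 's': 3, 'm': 2, 'w': 10}
del 's' → {'j': 6, 'm': 2, 'w': 10}
d['h'] = 0 → {'j': 6, 'm': 2, 'w': 10, 'h': 0}
d['v'] = d['j']+1 = 7 → {'j': 6, 'm': 2, 'w': 10, 'h': 0, 'v': 7}
del 'w' → {'j': 6, 'm': 2, 'h': 0, 'v': 7}
d['h']-d['v'] = 0-7 = -7

-7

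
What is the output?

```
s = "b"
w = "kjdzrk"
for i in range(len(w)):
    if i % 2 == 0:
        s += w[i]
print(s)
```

i=0: add 'k' → 'bk'
i=1: skip
i=2: add 'd' → 'bkd'
i=3: skip
i=4: add 'r' → 'bkdr'
i=5: skip

bkdr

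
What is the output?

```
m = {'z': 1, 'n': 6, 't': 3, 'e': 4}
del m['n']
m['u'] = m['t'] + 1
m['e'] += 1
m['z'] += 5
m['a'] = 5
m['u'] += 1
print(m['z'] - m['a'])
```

1

del 'n' → {'z': 1, 't': 3, 'e': 4}
m['u'] = m['t']+1 = 4 → {'z': 1, 't': 3, 'e': 4, 'u': 4}
m['e'] = 4+1 = 5 → {'z': 1, 't': 3, 'e': 5, 'u': 4}
m['z'] = 1+5 = 6 → {'z': 6, 't': 3, 'e': 5, 'u': 4}
m['a'] = 5 → {'z': 6, 't': 3, 'e': 5, 'u': 4, 'a': 5}
m['u'] = 4+1 = 5 → {'z': 6, 't': 3, 'e': 5, 'u': 5, 'a': 5}
m['z']-m['a'] = 6-5 = 1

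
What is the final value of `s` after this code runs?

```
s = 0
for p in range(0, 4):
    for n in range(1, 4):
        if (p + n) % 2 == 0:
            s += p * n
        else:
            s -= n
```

8

p=0,n=1: odd sum, s = 0-1 = -1
p=0,n=2: even sum, s = (-1)+0 = -1
p=0,n=3: odd sum, s = (-1)-3 = -4
p=1,n=1: even sum, s = (-4)+1 = -3
p=1,n=2: odd sum, s = (-3)-2 = -5
p=1,n=3: even sum, s = (-5)+3 = -2
p=2,n=1: odd sum, s = (-2)-1 = -3
p=2,n=2: even sum, s = (-3)+4 = 1
p=2,n=3: odd sum, s = 1-3 = -2
p=3,n=1: even sum, s = (-2)+3 = 1
p=3,n=2: odd sum, s = 1-2 = -1
p=3,n=3: even sum, s = (-1)+9 = 8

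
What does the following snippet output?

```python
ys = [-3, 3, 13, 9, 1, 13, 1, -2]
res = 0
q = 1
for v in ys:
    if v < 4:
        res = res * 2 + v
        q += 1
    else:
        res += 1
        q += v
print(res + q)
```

41

v=-3: <4, res = 0*2+(-3) = -3; q=2
v=3: <4, res = (-3)*2+3 = -3; q=3
v=13: not <4, res = (-3)+1 = -2; q=16
v=9: not <4, res = (-2)+1 = -1; q=25
v=1: <4, res = (-1)*2+1 = -1; q=26
v=13: not <4, res = (-1)+1 = 0; q=39
v=1: <4, res = 0*2+1 = 1; q=40
v=-2: <4, res = 1*2+(-2) = 0; q=41
res+q = 0+41 = 41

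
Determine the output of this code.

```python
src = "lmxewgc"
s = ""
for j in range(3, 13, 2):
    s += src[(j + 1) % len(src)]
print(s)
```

j=3: add src[4]='w' → 'w'
j=5: add src[6]='c' → 'wc'
j=7: add src[1]='m' → 'wcm'
j=9: add src[3]='e' → 'wcme'
j=11: add src[5]='g' → 'wcmeg'

wcmeg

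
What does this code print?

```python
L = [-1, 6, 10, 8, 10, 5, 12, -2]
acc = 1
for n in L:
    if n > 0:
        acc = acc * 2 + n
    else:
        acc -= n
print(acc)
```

608

n=-1: not >0, acc = 1-(-1) = 2
n=6: >0, acc = 2*2+6 = 10
n=10: >0, acc = 10*2+10 = 30
n=8: >0, acc = 30*2+8 = 68
n=10: >0, acc = 68*2+10 = 146
n=5: >0, acc = 146*2+5 = 297
n=12: >0, acc = 297*2+12 = 606
n=-2: not >0, acc = 606-(-2) = 608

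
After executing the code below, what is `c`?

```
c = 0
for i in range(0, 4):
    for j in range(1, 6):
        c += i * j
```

i=0,j=1: c = 0+0 = 0
i=0,j=2: c = 0+0 = 0
i=0,j=3: c = 0+0 = 0
i=0,j=4: c = 0+0 = 0
i=0,j=5: c = 0+0 = 0
i=1,j=1: c = 0+1 = 1
i=1,j=2: c = 1+2 = 3
i=1,j=3: c = 3+3 = 6
i=1,j=4: c = 6+4 = 10
i=1,j=5: c = 10+5 = 15
i=2,j=1: c = 15+2 = 17
i=2,j=2: c = 17+4 = 21
i=2,j=3: c = 21+6 = 27
i=2,j=4: c = 27+8 = 35
i=2,j=5: c = 35+10 = 45
i=3,j=1: c = 45+3 = 48
i=3,j=2: c = 48+6 = 54
i=3,j=3: c = 54+9 = 63
i=3,j=4: c = 63+12 = 75
i=3,j=5: c = 75+15 = 90

90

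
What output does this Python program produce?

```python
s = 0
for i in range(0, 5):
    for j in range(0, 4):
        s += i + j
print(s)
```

70

i=0,j=0: s = 0+0 = 0
i=0,j=1: s = 0+1 = 1
i=0,j=2: s = 1+2 = 3
i=0,j=3: s = 3+3 = 6
i=1,j=0: s = 6+1 = 7
i=1,j=1: s = 7+2 = 9
i=1,j=2: s = 9+3 = 12
i=1,j=3: s = 12+4 = 16
i=2,j=0: s = 16+2 = 18
i=2,j=1: s = 18+3 = 21
i=2,j=2: s = 21+4 = 25
i=2,j=3: s = 25+5 = 30
i=3,j=0: s = 30+3 = 33
i=3,j=1: s = 33+4 = 37
i=3,j=2: s = 37+5 = 42
i=3,j=3: s = 42+6 = 48
i=4,j=0: s = 48+4 = 52
i=4,j=1: s = 52+5 = 57
i=4,j=2: s = 57+6 = 63
i=4,j=3: s = 63+7 = 70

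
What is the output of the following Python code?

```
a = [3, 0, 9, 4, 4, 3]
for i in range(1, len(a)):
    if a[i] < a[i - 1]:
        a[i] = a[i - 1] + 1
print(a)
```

i=1: 0<3, a[1] = 3+1 = 4 → [3, 4, 9, 4, 4, 3]
i=2: 9>=4, unchanged → [3, 4, 9, 4, 4, 3]
i=3: 4<9, a[3] = 9+1 = 10 → [3, 4, 9, 10, 4, 3]
i=4: 4<10, a[4] = 10+1 = 11 → [3, 4, 9, 10, 11, 3]
i=5: 3<11, a[5] = 11+1 = 12 → [3, 4, 9, 10, 11, 12]

[3, 4, 9, 10, 11, 12]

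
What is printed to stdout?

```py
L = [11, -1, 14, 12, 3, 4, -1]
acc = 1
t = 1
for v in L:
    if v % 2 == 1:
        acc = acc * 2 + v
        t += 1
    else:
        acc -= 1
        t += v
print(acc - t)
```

v=11: odd, acc = 1*2+11 = 13; t=2
v=-1: odd, acc = 13*2+(-1) = 25; t=3
v=14: not odd, acc = 25-1 = 24; t=17
v=12: not odd, acc = 24-1 = 23; t=29
v=3: odd, acc = 23*2+3 = 49; t=30
v=4: not odd, acc = 49-1 = 48; t=34
v=-1: odd, acc = 48*2+(-1) = 95; t=35
acc-t = 95-35 = 60

60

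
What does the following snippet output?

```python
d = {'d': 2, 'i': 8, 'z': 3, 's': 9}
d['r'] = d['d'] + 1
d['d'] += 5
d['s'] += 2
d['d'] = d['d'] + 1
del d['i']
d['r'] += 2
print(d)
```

{'d': 8, 'z': 3, 's': 11, 'r': 5}

d['r'] = d['d']+1 = 3 → {'d': 2, 'i': 8, 'z': 3, 's': 9, 'r': 3}
d['d'] = 2+5 = 7 → {'d': 7, 'i': 8, 'z': 3, 's': 9, 'r': 3}
d['s'] = 9+2 = 11 → {'d': 7, 'i': 8, 'z': 3, 's': 11, 'r': 3}
d['d'] = d['d']+1 = 8 → {'d': 8, 'i': 8, 'z': 3, 's': 11, 'r': 3}
del 'i' → {'d': 8, 'z': 3, 's': 11, 'r': 3}
d['r'] = 3+2 = 5 → {'d': 8, 'z': 3, 's': 11, 'r': 5}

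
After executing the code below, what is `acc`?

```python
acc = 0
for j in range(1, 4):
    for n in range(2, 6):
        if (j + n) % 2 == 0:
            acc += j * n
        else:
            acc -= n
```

24

j=1,n=2: odd sum, acc = 0-2 = -2
j=1,n=3: even sum, acc = (-2)+3 = 1
j=1,n=4: odd sum, acc = 1-4 = -3
j=1,n=5: even sum, acc = (-3)+5 = 2
j=2,n=2: even sum, acc = 2+4 = 6
j=2,n=3: odd sum, acc = 6-3 = 3
j=2,n=4: even sum, acc = 3+8 = 11
j=2,n=5: odd sum, acc = 11-5 = 6
j=3,n=2: odd sum, acc = 6-2 = 4
j=3,n=3: even sum, acc = 4+9 = 13
j=3,n=4: odd sum, acc = 13-4 = 9
j=3,n=5: even sum, acc = 9+15 = 24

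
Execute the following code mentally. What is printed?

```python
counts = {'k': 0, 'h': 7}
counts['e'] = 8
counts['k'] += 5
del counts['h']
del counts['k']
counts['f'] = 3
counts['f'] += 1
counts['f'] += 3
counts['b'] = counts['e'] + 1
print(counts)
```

counts['e'] = 8 → {'k': 0, 'h': 7, 'e': 8}
counts['k'] = 0+5 = 5 → {'k': 5, 'h': 7, 'e': 8}
del 'h' → {'k': 5, 'e': 8}
del 'k' → {'e': 8}
counts['f'] = 3 → {'e': 8, 'f': 3}
counts['f'] = 3+1 = 4 → {'e': 8, 'f': 4}
counts['f'] = 4+3 = 7 → {'e': 8, 'f': 7}
counts['b'] = counts['e']+1 = 9 → {'e': 8, 'f': 7, 'b': 9}

{'e': 8, 'f': 7, 'b': 9}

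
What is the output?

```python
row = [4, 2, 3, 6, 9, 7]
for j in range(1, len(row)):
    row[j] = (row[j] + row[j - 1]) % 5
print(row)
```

j=1: row[1] = (2+4)%5 = 1 → [4, 1, 3, 6, 9, 7]
j=2: row[2] = (3+1)%5 = 4 → [4, 1, 4, 6, 9, 7]
j=3: row[3] = (6+4)%5 = 0 → [4, 1, 4, 0, 9, 7]
j=4: row[4] = (9+0)%5 = 4 → [4, 1, 4, 0, 4, 7]
j=5: row[5] = (7+4)%5 = 1 → [4, 1, 4, 0, 4, 1]

[4, 1, 4, 0, 4, 1]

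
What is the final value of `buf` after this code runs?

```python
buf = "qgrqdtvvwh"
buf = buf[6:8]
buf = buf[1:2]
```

'v'

slice [6:8] → 'vv'
slice [1:2] → 'v'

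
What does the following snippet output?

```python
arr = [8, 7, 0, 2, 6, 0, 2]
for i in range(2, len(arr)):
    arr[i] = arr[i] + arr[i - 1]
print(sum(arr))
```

78

i=2: arr[2] = 0+7 = 7 → [8, 7, 7, 2, 6, 0, 2]
i=3: arr[3] = 2+7 = 9 → [8, 7, 7, 9, 6, 0, 2]
i=4: arr[4] = 6+9 = 15 → [8, 7, 7, 9, 15, 0, 2]
i=5: arr[5] = 0+15 = 15 → [8, 7, 7, 9, 15, 15, 2]
i=6: arr[6] = 2+15 = 17 → [8, 7, 7, 9, 15, 15, 17]
sum = 78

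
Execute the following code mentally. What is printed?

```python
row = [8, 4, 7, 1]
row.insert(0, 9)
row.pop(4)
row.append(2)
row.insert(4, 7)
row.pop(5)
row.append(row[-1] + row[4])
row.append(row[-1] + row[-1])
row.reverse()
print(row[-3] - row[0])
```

-24

insert 9 at 0 → [9, 8, 4, 7, 1]
pop(4) removes 1 → [9, 8, 4, 7]
append 2 → [9, 8, 4, 7, 2]
insert 7 at 4 → [9, 8, 4, 7, 7, 2]
pop(5) removes 2 → [9, 8, 4, 7, 7]
append row[-1]+row[4] = 7+7 = 14 → [9, 8, 4, 7, 7, 14]
append row[-1]+row[-1] = 14+14 = 28 → [9, 8, 4, 7, 7, 14, 28]
reverse → [28, 14, 7, 7, 4, 8, 9]
row[-3]-row[0] = 4-28 = -24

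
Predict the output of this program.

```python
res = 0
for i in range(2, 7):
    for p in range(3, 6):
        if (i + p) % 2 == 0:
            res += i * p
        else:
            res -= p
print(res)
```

80

i=2,p=3: odd sum, res = 0-3 = -3
i=2,p=4: even sum, res = (-3)+8 = 5
i=2,p=5: odd sum, res = 5-5 = 0
i=3,p=3: even sum, res = 0+9 = 9
i=3,p=4: odd sum, res = 9-4 = 5
i=3,p=5: even sum, res = 5+15 = 20
i=4,p=3: odd sum, res = 20-3 = 17
i=4,p=4: even sum, res = 17+16 = 33
i=4,p=5: odd sum, res = 33-5 = 28
i=5,p=3: even sum, res = 28+15 = 43
i=5,p=4: odd sum, res = 43-4 = 39
i=5,p=5: even sum, res = 39+25 = 64
i=6,p=3: odd sum, res = 64-3 = 61
i=6,p=4: even sum, res = 61+24 = 85
i=6,p=5: odd sum, res = 85-5 = 80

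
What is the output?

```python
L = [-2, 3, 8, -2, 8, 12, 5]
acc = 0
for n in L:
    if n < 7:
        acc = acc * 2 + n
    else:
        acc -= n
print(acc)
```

-75

n=-2: <7, acc = 0*2+(-2) = -2
n=3: <7, acc = (-2)*2+3 = -1
n=8: not <7, acc = (-1)-8 = -9
n=-2: <7, acc = (-9)*2+(-2) = -20
n=8: not <7, acc = (-20)-8 = -28
n=12: not <7, acc = (-28)-12 = -40
n=5: <7, acc = (-40)*2+5 = -75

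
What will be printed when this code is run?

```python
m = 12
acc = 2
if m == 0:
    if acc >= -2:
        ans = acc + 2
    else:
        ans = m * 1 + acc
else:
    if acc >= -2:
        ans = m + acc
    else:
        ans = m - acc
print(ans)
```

m=12, acc=2
m == 0 is False; acc >= -2 is True
→ ans = m + acc = 14

14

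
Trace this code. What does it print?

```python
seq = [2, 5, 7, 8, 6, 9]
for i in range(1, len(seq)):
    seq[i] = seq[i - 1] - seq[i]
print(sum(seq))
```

-86

i=1: seq[1] = 2-5 = -3 → [2, -3, 7, 8, 6, 9]
i=2: seq[2] = (-3)-7 = -10 → [2, -3, -10, 8, 6, 9]
i=3: seq[3] = (-10)-8 = -18 → [2, -3, -10, -18, 6, 9]
i=4: seq[4] = (-18)-6 = -24 → [2, -3, -10, -18, -24, 9]
i=5: seq[5] = (-24)-9 = -33 → [2, -3, -10, -18, -24, -33]
sum = -86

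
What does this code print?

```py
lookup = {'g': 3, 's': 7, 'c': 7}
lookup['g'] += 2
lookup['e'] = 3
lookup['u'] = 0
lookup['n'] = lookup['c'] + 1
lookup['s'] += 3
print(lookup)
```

lookup['g'] = 3+2 = 5 → {'g': 5, 's': 7, 'c': 7}
lookup['e'] = 3 → {'g': 5, 's': 7, 'c': 7, 'e': 3}
lookup['u'] = 0 → {'g': 5, 's': 7, 'c': 7, 'e': 3, 'u': 0}
lookup['n'] = lookup['c']+1 = 8 → {'g': 5, 's': 7, 'c': 7, 'e': 3, 'u': 0, 'n': 8}
lookup['s'] = 7+3 = 10 → {'g': 5, 's': 10, 'c': 7, 'e': 3, 'u': 0, 'n': 8}

{'g': 5, 's': 10, 'c': 7, 'e': 3, 'u': 0, 'n': 8}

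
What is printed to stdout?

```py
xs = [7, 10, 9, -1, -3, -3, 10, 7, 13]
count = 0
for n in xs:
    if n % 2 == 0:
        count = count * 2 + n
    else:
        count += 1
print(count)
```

44

n=7: not even, count = 0+1 = 1
n=10: even, count = 1*2+10 = 12
n=9: not even, count = 12+1 = 13
n=-1: not even, count = 13+1 = 14
n=-3: not even, count = 14+1 = 15
n=-3: not even, count = 15+1 = 16
n=10: even, count = 16*2+10 = 42
n=7: not even, count = 42+1 = 43
n=13: not even, count = 43+1 = 44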